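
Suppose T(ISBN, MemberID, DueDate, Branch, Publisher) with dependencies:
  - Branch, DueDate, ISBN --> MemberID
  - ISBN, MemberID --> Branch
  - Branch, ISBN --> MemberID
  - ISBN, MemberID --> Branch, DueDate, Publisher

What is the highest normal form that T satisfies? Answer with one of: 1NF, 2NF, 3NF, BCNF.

BCNF

Candidate keys: {Branch, ISBN}, {ISBN, MemberID}. Prime attributes: {Branch, ISBN, MemberID}.
Every FD has a superkey on the left, so the relation is in BCNF.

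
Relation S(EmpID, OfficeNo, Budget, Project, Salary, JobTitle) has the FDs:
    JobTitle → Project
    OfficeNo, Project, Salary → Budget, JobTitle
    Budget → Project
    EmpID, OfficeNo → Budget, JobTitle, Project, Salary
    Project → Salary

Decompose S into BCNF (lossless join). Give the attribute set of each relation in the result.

Candidate key of the original relation: {EmpID, OfficeNo}.
{Budget, EmpID, JobTitle, OfficeNo, Project, Salary}: {JobTitle} determines {JobTitle, Project, Salary} here but is not a superkey — split on JobTitle → Project, Salary, giving {JobTitle, Project, Salary} and {Budget, EmpID, JobTitle, OfficeNo}.
{JobTitle, Project, Salary}: {Project} determines {Project, Salary} here but is not a superkey — split on Project → Salary, giving {Project, Salary} and {JobTitle, Project}.
{Project, Salary} has no BCNF violation.
{JobTitle, Project} has no BCNF violation.
{Budget, EmpID, JobTitle, OfficeNo}: {Budget, OfficeNo} determines {Budget, JobTitle, OfficeNo} here but is not a superkey — split on Budget, OfficeNo → JobTitle, giving {Budget, JobTitle, OfficeNo} and {Budget, EmpID, OfficeNo}.
{Budget, JobTitle, OfficeNo} has no BCNF violation.
{Budget, EmpID, OfficeNo} has no BCNF violation.

{Budget, EmpID, OfficeNo}; {Budget, JobTitle, OfficeNo}; {JobTitle, Project}; {Project, Salary}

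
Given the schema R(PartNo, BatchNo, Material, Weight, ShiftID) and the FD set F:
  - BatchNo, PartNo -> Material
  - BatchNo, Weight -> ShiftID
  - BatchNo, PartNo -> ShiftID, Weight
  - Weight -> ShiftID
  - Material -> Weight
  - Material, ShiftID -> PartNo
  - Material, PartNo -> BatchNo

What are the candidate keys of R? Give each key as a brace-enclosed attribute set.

Closure of {Material} is {BatchNo, Material, PartNo, ShiftID, Weight}, the whole schema; {Material} is a candidate key.
Closure of {BatchNo, PartNo} is {BatchNo, Material, PartNo, ShiftID, Weight}, the whole schema; {BatchNo, PartNo} is a candidate key.
Any other superkey properly contains one of these, so there are no further candidate keys.

{BatchNo, PartNo}, {Material}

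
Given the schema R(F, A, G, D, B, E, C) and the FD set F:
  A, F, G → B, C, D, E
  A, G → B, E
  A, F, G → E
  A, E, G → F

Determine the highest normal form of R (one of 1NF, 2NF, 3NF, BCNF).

BCNF

Candidate key: {A, G}. Prime attributes: {A, G}.
Each dependency's left side is a superkey — BCNF holds.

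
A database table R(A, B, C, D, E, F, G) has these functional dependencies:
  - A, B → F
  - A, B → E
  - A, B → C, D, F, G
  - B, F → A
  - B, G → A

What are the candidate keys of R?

{B} never appears on the right of any FD, so every key must include it.
{A, B}⁺ = {A, B, C, D, E, F, G}, which is every attribute, so {A, B} is a candidate key.
{B, F}⁺ = {A, B, C, D, E, F, G}, which is every attribute, so {B, F} is a candidate key.
{B, G}⁺ = {A, B, C, D, E, F, G}, which is every attribute, so {B, G} is a candidate key.
No proper subset of any of these is a key, and no other minimal superkey exists.

{A, B}, {B, F}, {B, G}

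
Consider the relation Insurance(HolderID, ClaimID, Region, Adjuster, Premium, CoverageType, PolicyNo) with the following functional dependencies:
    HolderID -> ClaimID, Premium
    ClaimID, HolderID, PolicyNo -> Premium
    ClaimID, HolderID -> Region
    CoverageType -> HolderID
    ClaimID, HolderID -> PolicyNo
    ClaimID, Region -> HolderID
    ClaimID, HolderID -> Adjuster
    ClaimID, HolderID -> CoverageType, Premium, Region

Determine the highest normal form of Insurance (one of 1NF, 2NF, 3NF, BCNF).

Candidate keys: {ClaimID, Region}, {CoverageType}, {HolderID}. Prime attributes: {ClaimID, CoverageType, HolderID, Region}.
The left-hand side of every FD is a superkey, so BCNF is satisfied.

BCNF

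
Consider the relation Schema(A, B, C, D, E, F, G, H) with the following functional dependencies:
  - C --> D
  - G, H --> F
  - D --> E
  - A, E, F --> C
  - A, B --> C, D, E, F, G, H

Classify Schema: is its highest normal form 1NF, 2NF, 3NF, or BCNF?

2NF

Candidate key: {A, B}. Prime attributes: {A, B}.
C --> D: {C}⁺ = {C, D, E}, which is not all of the attributes, so the left side is not a superkey — BCNF is violated.
Because {D} is non-prime and the left side of C --> D is not a superkey, the relation is not in 3NF.
No non-prime attribute depends on a proper subset of any candidate key, so 2NF holds.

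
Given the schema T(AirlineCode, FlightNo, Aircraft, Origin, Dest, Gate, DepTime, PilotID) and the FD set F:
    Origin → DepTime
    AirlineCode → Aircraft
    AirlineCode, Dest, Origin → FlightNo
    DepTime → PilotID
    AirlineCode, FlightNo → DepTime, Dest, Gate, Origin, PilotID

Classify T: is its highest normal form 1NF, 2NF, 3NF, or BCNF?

1NF

Candidate keys: {AirlineCode, Dest, Origin}, {AirlineCode, FlightNo}. Prime attributes: {AirlineCode, Dest, FlightNo, Origin}.
Origin → DepTime breaks BCNF: {Origin}⁺ = {DepTime, Origin, PilotID}, so {Origin} is not a superkey.
Because {DepTime} is non-prime and the left side of Origin → DepTime is not a superkey, the relation is not in 3NF.
{AirlineCode} is a proper subset of the key {AirlineCode, FlightNo}, and {AirlineCode}⁺ contains the non-prime attribute {Aircraft} — a partial dependency, so 2NF is violated.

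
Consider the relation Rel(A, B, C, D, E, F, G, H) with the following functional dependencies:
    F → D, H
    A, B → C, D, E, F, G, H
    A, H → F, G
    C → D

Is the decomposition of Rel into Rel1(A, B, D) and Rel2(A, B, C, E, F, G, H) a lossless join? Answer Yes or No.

Common attributes: {A, B}; their closure is {A, B, C, D, E, F, G, H}.
Since Rel1 ⊆ {A, B, C, D, E, F, G, H}, the intersection is a superkey of Rel1; the decomposition is lossless.

Yes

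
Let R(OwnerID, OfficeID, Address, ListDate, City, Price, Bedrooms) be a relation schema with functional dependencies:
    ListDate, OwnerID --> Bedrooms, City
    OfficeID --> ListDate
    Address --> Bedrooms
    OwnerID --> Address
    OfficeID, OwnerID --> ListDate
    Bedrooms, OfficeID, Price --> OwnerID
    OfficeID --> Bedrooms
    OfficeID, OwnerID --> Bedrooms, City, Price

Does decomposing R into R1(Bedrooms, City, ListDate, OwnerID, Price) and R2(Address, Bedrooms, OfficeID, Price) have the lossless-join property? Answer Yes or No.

R1 ∩ R2 = {Bedrooms, Price}; its closure under F is {Bedrooms, Price}.
The closure covers neither R1 nor R2 entirely; the join is not lossless.

No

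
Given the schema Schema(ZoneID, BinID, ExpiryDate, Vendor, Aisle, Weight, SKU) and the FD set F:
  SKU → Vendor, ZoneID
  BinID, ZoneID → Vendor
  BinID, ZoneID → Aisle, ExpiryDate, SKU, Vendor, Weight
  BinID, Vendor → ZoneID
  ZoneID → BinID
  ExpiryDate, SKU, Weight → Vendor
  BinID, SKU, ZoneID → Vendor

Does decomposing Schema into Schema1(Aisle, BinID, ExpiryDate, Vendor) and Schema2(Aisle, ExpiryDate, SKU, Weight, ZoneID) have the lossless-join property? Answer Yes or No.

The shared attributes are {Aisle, ExpiryDate} and {Aisle, ExpiryDate}⁺ = {Aisle, ExpiryDate}.
Neither Schema1 nor Schema2 is contained in that closure, so the decomposition is lossy.

No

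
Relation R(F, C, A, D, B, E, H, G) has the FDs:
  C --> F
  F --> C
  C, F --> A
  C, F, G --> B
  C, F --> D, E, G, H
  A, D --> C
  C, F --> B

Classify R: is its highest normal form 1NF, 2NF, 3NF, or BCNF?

Candidate keys: {A, D}, {C}, {F}. Prime attributes: {A, C, D, F}.
The left-hand side of every FD is a superkey, so BCNF is satisfied.

BCNF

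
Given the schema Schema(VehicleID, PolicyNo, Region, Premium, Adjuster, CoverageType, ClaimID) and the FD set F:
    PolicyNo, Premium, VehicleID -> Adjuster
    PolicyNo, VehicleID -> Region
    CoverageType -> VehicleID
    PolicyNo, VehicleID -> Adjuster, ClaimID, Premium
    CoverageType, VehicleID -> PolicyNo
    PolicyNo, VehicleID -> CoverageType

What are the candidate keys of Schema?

{CoverageType}, {PolicyNo, VehicleID}

Closure of {CoverageType} is {Adjuster, ClaimID, CoverageType, PolicyNo, Premium, Region, VehicleID}, the whole schema; {CoverageType} is a candidate key.
Closure of {PolicyNo, VehicleID} is {Adjuster, ClaimID, CoverageType, PolicyNo, Premium, Region, VehicleID}, the whole schema; {PolicyNo, VehicleID} is a candidate key.
No proper subset of any of these is a key, and no other minimal superkey exists.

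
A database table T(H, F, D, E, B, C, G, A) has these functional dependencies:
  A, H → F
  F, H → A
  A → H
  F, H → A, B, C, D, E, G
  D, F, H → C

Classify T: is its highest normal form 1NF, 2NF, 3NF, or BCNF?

BCNF

Candidate keys: {A}, {F, H}. Prime attributes: {A, F, H}.
Every FD has a superkey on the left, so the relation is in BCNF.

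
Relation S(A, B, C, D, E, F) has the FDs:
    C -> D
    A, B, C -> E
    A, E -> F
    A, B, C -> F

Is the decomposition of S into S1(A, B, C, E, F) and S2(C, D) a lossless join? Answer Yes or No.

Common attributes: {C}; their closure is {C, D}.
Since S2 ⊆ {C, D}, the intersection is a superkey of S2; the decomposition is lossless.

Yes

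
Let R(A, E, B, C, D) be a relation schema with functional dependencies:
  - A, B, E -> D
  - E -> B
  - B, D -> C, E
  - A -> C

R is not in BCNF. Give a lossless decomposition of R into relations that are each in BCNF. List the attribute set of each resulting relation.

{A, C}; {A, D, E}; {B, E}

Candidate keys of the original relation: {A, B, D}, {A, E}.
{A, B, C, D, E}: {E} determines {B, E} here but is not a superkey — split on E -> B, giving {B, E} and {A, C, D, E}.
{B, E}: every determinant is a superkey — BCNF.
{A, C, D, E}: {A} determines {A, C} here but is not a superkey — split on A -> C, giving {A, C} and {A, D, E}.
{A, C}: every determinant is a superkey — BCNF.
{A, D, E}: every determinant is a superkey — BCNF.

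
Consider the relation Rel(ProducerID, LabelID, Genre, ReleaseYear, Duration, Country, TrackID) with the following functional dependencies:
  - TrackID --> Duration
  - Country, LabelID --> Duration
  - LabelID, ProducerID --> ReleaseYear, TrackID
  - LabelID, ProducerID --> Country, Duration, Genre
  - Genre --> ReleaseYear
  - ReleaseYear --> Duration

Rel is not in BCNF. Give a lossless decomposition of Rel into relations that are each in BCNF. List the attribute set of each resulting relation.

Candidate key of the original relation: {LabelID, ProducerID}.
Within {Country, Duration, Genre, LabelID, ProducerID, ReleaseYear, TrackID}: {TrackID}⁺ ∩ {Country, Duration, Genre, LabelID, ProducerID, ReleaseYear, TrackID} = {Duration, TrackID}, not the whole set, so TrackID --> Duration violates BCNF; decompose into {Duration, TrackID} and {Country, Genre, LabelID, ProducerID, ReleaseYear, TrackID}.
{Duration, TrackID}: every determinant is a superkey — BCNF.
Within {Country, Genre, LabelID, ProducerID, ReleaseYear, TrackID}: {Genre}⁺ ∩ {Country, Genre, LabelID, ProducerID, ReleaseYear, TrackID} = {Genre, ReleaseYear}, not the whole set, so Genre --> ReleaseYear violates BCNF; decompose into {Genre, ReleaseYear} and {Country, Genre, LabelID, ProducerID, TrackID}.
{Genre, ReleaseYear}: every determinant is a superkey — BCNF.
{Country, Genre, LabelID, ProducerID, TrackID}: every determinant is a superkey — BCNF.

{Country, Genre, LabelID, ProducerID, TrackID}; {Duration, TrackID}; {Genre, ReleaseYear}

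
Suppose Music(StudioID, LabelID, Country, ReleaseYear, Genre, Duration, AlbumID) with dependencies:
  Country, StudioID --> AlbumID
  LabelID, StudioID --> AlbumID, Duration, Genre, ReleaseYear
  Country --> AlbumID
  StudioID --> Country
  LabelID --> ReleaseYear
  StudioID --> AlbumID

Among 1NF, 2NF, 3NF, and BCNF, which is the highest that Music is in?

Candidate key: {LabelID, StudioID}. Prime attributes: {LabelID, StudioID}.
Country, StudioID --> AlbumID breaks BCNF: {Country, StudioID}⁺ = {AlbumID, Country, StudioID}, so {Country, StudioID} is not a superkey.
Because {AlbumID} is non-prime and the left side of Country, StudioID --> AlbumID is not a superkey, the relation is not in 3NF.
The proper key subset {LabelID} of {LabelID, StudioID} determines non-prime {ReleaseYear}, so the relation is not even in 2NF.

1NF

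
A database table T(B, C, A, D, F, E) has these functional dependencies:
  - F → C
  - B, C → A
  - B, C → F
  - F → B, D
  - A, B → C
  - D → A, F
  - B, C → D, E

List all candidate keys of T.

{D} is a candidate key since {D}⁺ = {A, B, C, D, E, F} covers every attribute.
{F} is a candidate key since {F}⁺ = {A, B, C, D, E, F} covers every attribute.
{A, B} is a candidate key since {A, B}⁺ = {A, B, C, D, E, F} covers every attribute.
{B, C} is a candidate key since {B, C}⁺ = {A, B, C, D, E, F} covers every attribute.
No proper subset of any of these is a key, and no other minimal superkey exists.

{A, B}, {B, C}, {D}, {F}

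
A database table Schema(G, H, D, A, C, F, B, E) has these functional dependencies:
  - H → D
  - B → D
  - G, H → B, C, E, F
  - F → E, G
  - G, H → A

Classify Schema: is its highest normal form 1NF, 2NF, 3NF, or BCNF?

1NF

Candidate keys: {F, H}, {G, H}. Prime attributes: {F, G, H}.
For H → D we have {H}⁺ = {D, H}; {H} is not a superkey, so BCNF fails.
H → D has non-prime {D} on the right and a non-superkey on the left, so 3NF fails.
{F} is a proper subset of the key {F, H}, and {F}⁺ contains the non-prime attribute {E} — a partial dependency, so 2NF is violated.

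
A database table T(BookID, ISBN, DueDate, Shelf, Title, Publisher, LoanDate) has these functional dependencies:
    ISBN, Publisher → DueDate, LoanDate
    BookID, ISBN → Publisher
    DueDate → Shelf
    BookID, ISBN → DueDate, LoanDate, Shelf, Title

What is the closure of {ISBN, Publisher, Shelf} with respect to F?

{DueDate, ISBN, LoanDate, Publisher, Shelf}

Start with {ISBN, Publisher, Shelf}.
ISBN, Publisher → DueDate, LoanDate applies; add {DueDate, LoanDate} → now {DueDate, ISBN, LoanDate, Publisher, Shelf}.
No further FD applies.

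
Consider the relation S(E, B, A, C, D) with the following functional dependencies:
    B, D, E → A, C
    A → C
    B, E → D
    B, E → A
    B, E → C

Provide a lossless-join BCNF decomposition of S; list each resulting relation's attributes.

Candidate key of the original relation: {B, E}.
Within {A, B, C, D, E}: {A}⁺ ∩ {A, B, C, D, E} = {A, C}, not the whole set, so A → C violates BCNF; decompose into {A, C} and {A, B, D, E}.
{A, C} has no BCNF violation.
{A, B, D, E} has no BCNF violation.

{A, B, D, E}; {A, C}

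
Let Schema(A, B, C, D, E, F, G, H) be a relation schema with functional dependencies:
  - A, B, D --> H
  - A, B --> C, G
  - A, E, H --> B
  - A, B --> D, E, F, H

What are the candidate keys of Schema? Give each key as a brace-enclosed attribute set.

{A, B}, {A, E, H}

No FD produces {A}, so it must be in every candidate key.
Closure of {A, B} is {A, B, C, D, E, F, G, H}, the whole schema; {A, B} is a candidate key.
Closure of {A, E, H} is {A, B, C, D, E, F, G, H}, the whole schema; {A, E, H} is a candidate key.
Any other superkey properly contains one of these, so there are no further candidate keys.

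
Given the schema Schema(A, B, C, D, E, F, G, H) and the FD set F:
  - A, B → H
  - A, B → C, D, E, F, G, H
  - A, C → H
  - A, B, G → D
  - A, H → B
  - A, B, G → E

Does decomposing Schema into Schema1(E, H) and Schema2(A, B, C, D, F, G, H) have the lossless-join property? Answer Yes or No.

Schema1 ∩ Schema2 = {H}; its closure under F is {H}.
The closure covers neither Schema1 nor Schema2 entirely; the join is not lossless.

No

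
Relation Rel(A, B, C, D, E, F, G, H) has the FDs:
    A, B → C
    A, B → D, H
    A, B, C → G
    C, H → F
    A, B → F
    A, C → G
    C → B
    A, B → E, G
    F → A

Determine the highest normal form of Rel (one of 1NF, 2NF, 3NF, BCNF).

Candidate keys: {A, B}, {A, C}, {B, F}, {C, F}, {C, H}. Prime attributes: {A, B, C, F, H}.
For C → B we have {C}⁺ = {B, C}; {C} is not a superkey, so BCNF fails.
Since {B} ⊆ prime attributes and every other non-superkey FD also has a prime right side, the schema is in 3NF.

3NF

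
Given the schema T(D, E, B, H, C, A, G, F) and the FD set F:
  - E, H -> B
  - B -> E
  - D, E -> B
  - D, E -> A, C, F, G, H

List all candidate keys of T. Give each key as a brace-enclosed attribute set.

{D} never appears on the right of any FD, so every key must include it.
Closure of {B, D} is {A, B, C, D, E, F, G, H}, the whole schema; {B, D} is a candidate key.
Closure of {D, E} is {A, B, C, D, E, F, G, H}, the whole schema; {D, E} is a candidate key.
These are minimal and exhaustive — every other superkey contains one of them.

{B, D}, {D, E}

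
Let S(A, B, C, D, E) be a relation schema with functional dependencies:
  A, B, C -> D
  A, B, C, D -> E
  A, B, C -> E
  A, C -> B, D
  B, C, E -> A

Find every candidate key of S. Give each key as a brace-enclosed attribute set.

No FD produces {C}, so it must be in every candidate key.
{A, C}⁺ = {A, B, C, D, E} — all of the relation — so {A, C} is a candidate key.
{B, C, E}⁺ = {A, B, C, D, E} — all of the relation — so {B, C, E} is a candidate key.
These are minimal and exhaustive — every other superkey contains one of them.

{A, C}, {B, C, E}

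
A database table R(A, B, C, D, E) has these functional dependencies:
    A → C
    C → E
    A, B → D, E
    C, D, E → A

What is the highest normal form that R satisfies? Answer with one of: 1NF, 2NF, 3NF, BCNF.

1NF

Candidate keys: {A, B}, {B, C, D}. Prime attributes: {A, B, C, D}.
A → C: {A}⁺ = {A, C, E}, which is not all of the attributes, so the left side is not a superkey — BCNF is violated.
C → E has non-prime {E} on the right and a non-superkey on the left, so 3NF fails.
{A} is a proper subset of the key {A, B}, and {A}⁺ contains the non-prime attribute {E} — a partial dependency, so 2NF is violated.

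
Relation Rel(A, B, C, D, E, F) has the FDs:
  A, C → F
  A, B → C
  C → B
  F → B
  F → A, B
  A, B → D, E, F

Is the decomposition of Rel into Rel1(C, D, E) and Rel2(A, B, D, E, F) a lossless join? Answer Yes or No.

Rel1 ∩ Rel2 = {D, E}; its closure under F is {D, E}.
The closure covers neither Rel1 nor Rel2 entirely; the join is not lossless.

No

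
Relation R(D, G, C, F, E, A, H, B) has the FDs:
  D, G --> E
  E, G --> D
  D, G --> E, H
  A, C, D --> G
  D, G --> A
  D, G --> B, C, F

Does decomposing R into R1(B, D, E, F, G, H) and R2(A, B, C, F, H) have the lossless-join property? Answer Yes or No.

R1 ∩ R2 = {B, F, H}; its closure under F is {B, F, H}.
The closure covers neither R1 nor R2 entirely; the join is not lossless.

No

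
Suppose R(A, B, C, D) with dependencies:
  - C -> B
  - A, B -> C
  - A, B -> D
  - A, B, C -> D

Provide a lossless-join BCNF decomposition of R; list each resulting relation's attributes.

Candidate keys of the original relation: {A, B}, {A, C}.
In {A, B, C, D}, {C} is not a superkey ({C}⁺ restricted to this set is {B, C}), so split on C -> B into {B, C} and {A, C, D}.
{B, C} has no BCNF violation.
{A, C, D} has no BCNF violation.

{A, C, D}; {B, C}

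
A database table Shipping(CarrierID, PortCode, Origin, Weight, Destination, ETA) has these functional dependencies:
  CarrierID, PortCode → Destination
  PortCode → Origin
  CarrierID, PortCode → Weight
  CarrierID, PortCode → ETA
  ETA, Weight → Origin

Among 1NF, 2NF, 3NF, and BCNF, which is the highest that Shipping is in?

1NF

Candidate key: {CarrierID, PortCode}. Prime attributes: {CarrierID, PortCode}.
For PortCode → Origin we have {PortCode}⁺ = {Origin, PortCode}; {PortCode} is not a superkey, so BCNF fails.
Because {Origin} is non-prime and the left side of PortCode → Origin is not a superkey, the relation is not in 3NF.
The proper key subset {PortCode} of {CarrierID, PortCode} determines non-prime {Origin}, so the relation is not even in 2NF.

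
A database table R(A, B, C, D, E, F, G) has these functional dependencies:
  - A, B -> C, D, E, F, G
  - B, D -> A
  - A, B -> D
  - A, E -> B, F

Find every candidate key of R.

Closure of {A, B} is {A, B, C, D, E, F, G}, the whole schema; {A, B} is a candidate key.
Closure of {A, E} is {A, B, C, D, E, F, G}, the whole schema; {A, E} is a candidate key.
Closure of {B, D} is {A, B, C, D, E, F, G}, the whole schema; {B, D} is a candidate key.
These are minimal and exhaustive — every other superkey contains one of them.

{A, B}, {A, E}, {B, D}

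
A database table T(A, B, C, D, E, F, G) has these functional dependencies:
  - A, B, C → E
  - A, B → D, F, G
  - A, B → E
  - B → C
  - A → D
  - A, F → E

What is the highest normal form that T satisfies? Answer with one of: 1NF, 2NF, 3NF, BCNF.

Candidate key: {A, B}. Prime attributes: {A, B}.
B → C: {B}⁺ = {B, C}, which is not all of the attributes, so the left side is not a superkey — BCNF is violated.
Because {C} is non-prime and the left side of B → C is not a superkey, the relation is not in 3NF.
Since {A} ⊂ {A, B} and {A}⁺ ⊇ {D} with {D} non-prime, there is a partial dependency; 2NF fails.

1NF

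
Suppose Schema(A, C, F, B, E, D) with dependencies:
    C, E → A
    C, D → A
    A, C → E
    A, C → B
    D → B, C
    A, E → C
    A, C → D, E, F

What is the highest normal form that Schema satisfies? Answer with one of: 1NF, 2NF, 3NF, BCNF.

BCNF

Candidate keys: {A, C}, {A, E}, {C, E}, {D}. Prime attributes: {A, C, D, E}.
Every FD has a superkey on the left, so the relation is in BCNF.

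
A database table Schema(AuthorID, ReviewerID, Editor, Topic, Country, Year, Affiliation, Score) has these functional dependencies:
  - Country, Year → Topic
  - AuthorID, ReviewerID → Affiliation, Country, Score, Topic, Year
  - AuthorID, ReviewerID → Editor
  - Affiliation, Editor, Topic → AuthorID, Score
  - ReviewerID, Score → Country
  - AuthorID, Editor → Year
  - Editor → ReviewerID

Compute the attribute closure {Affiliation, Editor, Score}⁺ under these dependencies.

{Affiliation, Country, Editor, ReviewerID, Score}

Start with {Affiliation, Editor, Score}.
Editor → ReviewerID applies; add {ReviewerID} → now {Affiliation, Editor, ReviewerID, Score}.
ReviewerID, Score → Country applies; add {Country} → now {Affiliation, Country, Editor, ReviewerID, Score}.
No further FD applies.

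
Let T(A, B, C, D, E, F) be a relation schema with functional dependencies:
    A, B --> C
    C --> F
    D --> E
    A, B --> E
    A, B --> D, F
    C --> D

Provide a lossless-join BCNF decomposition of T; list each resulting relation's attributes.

{A, B, C}; {C, D, F}; {D, E}

Candidate key of the original relation: {A, B}.
Within {A, B, C, D, E, F}: {C}⁺ ∩ {A, B, C, D, E, F} = {C, D, E, F}, not the whole set, so C --> D, E, F violates BCNF; decompose into {C, D, E, F} and {A, B, C}.
Within {C, D, E, F}: {D}⁺ ∩ {C, D, E, F} = {D, E}, not the whole set, so D --> E violates BCNF; decompose into {D, E} and {C, D, F}.
{D, E}: every determinant is a superkey — BCNF.
{C, D, F}: every determinant is a superkey — BCNF.
{A, B, C}: every determinant is a superkey — BCNF.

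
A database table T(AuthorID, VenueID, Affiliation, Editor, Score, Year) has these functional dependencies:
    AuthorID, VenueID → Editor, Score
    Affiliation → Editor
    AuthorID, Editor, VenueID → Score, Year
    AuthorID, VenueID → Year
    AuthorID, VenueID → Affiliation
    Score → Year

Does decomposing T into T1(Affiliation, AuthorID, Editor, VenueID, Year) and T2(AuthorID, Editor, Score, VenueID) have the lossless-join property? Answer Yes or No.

Yes

T1 ∩ T2 = {AuthorID, Editor, VenueID}; its closure under F is {Affiliation, AuthorID, Editor, Score, VenueID, Year}.
This includes all of T1, so the common attributes are a superkey of T1 — the join is lossless.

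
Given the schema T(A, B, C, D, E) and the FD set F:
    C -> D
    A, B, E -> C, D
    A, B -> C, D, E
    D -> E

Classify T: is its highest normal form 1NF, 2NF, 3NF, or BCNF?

Candidate key: {A, B}. Prime attributes: {A, B}.
C -> D breaks BCNF: {C}⁺ = {C, D, E}, so {C} is not a superkey.
C -> D determines the non-prime attribute {D} from a non-superkey — 3NF is violated.
No proper subset of a key has a non-prime attribute in its closure, so there is no partial dependency; 2NF holds.

2NF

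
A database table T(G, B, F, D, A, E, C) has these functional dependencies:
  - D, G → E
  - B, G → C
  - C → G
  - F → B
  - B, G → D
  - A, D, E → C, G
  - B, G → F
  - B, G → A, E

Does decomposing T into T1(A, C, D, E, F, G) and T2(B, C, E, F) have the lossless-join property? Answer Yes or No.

Yes

The shared attributes are {C, E, F} and {C, E, F}⁺ = {A, B, C, D, E, F, G}.
T1 is contained in that closure, so T1 ∩ T2 → T1 holds and the join is lossless.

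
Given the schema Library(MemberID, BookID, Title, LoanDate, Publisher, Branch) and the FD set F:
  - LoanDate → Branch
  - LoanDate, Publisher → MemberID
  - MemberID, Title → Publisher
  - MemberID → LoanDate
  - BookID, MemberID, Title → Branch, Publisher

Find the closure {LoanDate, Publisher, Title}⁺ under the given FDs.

Start with {LoanDate, Publisher, Title}.
LoanDate → Branch applies; add {Branch} → now {Branch, LoanDate, Publisher, Title}.
LoanDate, Publisher → MemberID applies; add {MemberID} → now {Branch, LoanDate, MemberID, Publisher, Title}.
No further FD applies.

{Branch, LoanDate, MemberID, Publisher, Title}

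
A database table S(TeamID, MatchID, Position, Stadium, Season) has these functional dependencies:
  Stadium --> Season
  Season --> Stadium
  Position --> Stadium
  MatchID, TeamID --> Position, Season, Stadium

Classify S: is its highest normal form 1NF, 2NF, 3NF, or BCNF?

2NF

Candidate key: {MatchID, TeamID}. Prime attributes: {MatchID, TeamID}.
For Stadium --> Season we have {Stadium}⁺ = {Season, Stadium}; {Stadium} is not a superkey, so BCNF fails.
Stadium --> Season determines the non-prime attribute {Season} from a non-superkey — 3NF is violated.
Checking every proper subset of each key, none determines a non-prime attribute — 2NF is satisfied.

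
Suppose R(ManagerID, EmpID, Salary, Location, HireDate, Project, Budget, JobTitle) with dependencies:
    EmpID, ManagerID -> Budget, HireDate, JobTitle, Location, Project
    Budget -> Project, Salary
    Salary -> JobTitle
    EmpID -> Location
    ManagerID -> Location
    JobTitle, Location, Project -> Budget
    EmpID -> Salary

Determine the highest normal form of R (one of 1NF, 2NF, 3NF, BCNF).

1NF

Candidate key: {EmpID, ManagerID}. Prime attributes: {EmpID, ManagerID}.
For Budget -> Project, Salary we have {Budget}⁺ = {Budget, JobTitle, Project, Salary}; {Budget} is not a superkey, so BCNF fails.
Budget -> Project, Salary has non-prime {Project, Salary} on the right and a non-superkey on the left, so 3NF fails.
{EmpID} is a proper subset of the key {EmpID, ManagerID}, and {EmpID}⁺ contains the non-prime attributes {JobTitle, Location, Salary} — a partial dependency, so 2NF is violated.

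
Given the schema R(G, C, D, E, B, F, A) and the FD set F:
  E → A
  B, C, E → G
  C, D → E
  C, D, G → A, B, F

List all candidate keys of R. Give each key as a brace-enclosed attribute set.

{C, D} never appear on the right of any FD, so every key must include all of them.
{B, C, D}⁺ = {A, B, C, D, E, F, G}, which is every attribute, so {B, C, D} is a candidate key.
{C, D, G}⁺ = {A, B, C, D, E, F, G}, which is every attribute, so {C, D, G} is a candidate key.
No proper subset of any of these is a key, and no other minimal superkey exists.

{B, C, D}, {C, D, G}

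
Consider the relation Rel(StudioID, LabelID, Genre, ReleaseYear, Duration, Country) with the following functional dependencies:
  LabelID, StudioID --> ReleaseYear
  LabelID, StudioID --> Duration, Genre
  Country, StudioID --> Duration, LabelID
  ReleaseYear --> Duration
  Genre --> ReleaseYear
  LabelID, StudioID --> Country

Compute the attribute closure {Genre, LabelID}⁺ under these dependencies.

{Duration, Genre, LabelID, ReleaseYear}

Start with {Genre, LabelID}.
Genre --> ReleaseYear applies; add {ReleaseYear} → now {Genre, LabelID, ReleaseYear}.
ReleaseYear --> Duration applies; add {Duration} → now {Duration, Genre, LabelID, ReleaseYear}.
No further FD applies.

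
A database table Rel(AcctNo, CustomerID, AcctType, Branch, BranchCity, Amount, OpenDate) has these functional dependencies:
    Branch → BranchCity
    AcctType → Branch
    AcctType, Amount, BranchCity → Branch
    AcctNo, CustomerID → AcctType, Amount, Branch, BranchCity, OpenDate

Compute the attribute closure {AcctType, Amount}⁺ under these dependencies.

{AcctType, Amount, Branch, BranchCity}

Start with {AcctType, Amount}.
AcctType → Branch applies; add {Branch} → now {AcctType, Amount, Branch}.
Branch → BranchCity applies; add {BranchCity} → now {AcctType, Amount, Branch, BranchCity}.
No further FD applies.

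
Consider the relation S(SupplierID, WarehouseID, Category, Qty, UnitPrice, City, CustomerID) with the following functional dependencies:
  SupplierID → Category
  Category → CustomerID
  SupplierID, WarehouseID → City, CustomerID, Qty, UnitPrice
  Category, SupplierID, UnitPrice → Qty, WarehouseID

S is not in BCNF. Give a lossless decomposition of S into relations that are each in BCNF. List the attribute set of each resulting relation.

{Category, CustomerID}; {Category, SupplierID}; {City, Qty, SupplierID, UnitPrice, WarehouseID}

Candidate keys of the original relation: {SupplierID, UnitPrice}, {SupplierID, WarehouseID}.
Within {Category, City, CustomerID, Qty, SupplierID, UnitPrice, WarehouseID}: {SupplierID}⁺ ∩ {Category, City, CustomerID, Qty, SupplierID, UnitPrice, WarehouseID} = {Category, CustomerID, SupplierID}, not the whole set, so SupplierID → Category, CustomerID violates BCNF; decompose into {Category, CustomerID, SupplierID} and {City, Qty, SupplierID, UnitPrice, WarehouseID}.
Within {Category, CustomerID, SupplierID}: {Category}⁺ ∩ {Category, CustomerID, SupplierID} = {Category, CustomerID}, not the whole set, so Category → CustomerID violates BCNF; decompose into {Category, CustomerID} and {Category, SupplierID}.
{Category, CustomerID} has no BCNF violation.
{Category, SupplierID} has no BCNF violation.
{City, Qty, SupplierID, UnitPrice, WarehouseID} has no BCNF violation.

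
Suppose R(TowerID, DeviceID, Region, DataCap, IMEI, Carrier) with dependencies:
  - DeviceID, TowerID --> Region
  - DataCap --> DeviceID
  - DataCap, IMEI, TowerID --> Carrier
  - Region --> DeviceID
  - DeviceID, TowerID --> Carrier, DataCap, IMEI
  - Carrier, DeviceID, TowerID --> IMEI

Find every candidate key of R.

{DataCap, TowerID}, {DeviceID, TowerID}, {Region, TowerID}

{TowerID} never appears on the right of any FD, so every key must include it.
{DataCap, TowerID}⁺ = {Carrier, DataCap, DeviceID, IMEI, Region, TowerID} — all of the relation — so {DataCap, TowerID} is a candidate key.
{DeviceID, TowerID}⁺ = {Carrier, DataCap, DeviceID, IMEI, Region, TowerID} — all of the relation — so {DeviceID, TowerID} is a candidate key.
{Region, TowerID}⁺ = {Carrier, DataCap, DeviceID, IMEI, Region, TowerID} — all of the relation — so {Region, TowerID} is a candidate key.
These are minimal and exhaustive — every other superkey contains one of them.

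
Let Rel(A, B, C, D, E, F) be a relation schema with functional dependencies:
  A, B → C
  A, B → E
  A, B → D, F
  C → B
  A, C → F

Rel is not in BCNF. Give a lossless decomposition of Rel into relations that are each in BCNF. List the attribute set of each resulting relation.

{A, C, D, E, F}; {B, C}

Candidate keys of the original relation: {A, B}, {A, C}.
In {A, B, C, D, E, F}, {C} is not a superkey ({C}⁺ restricted to this set is {B, C}), so split on C → B into {B, C} and {A, C, D, E, F}.
{B, C} has no BCNF violation.
{A, C, D, E, F} has no BCNF violation.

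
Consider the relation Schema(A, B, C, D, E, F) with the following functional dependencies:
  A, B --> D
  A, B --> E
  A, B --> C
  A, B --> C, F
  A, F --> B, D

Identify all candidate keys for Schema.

{A, B}, {A, F}

No FD produces {A}, so it must be in every candidate key.
{A, B}⁺ = {A, B, C, D, E, F}, which is every attribute, so {A, B} is a candidate key.
{A, F}⁺ = {A, B, C, D, E, F}, which is every attribute, so {A, F} is a candidate key.
These are minimal and exhaustive — every other superkey contains one of them.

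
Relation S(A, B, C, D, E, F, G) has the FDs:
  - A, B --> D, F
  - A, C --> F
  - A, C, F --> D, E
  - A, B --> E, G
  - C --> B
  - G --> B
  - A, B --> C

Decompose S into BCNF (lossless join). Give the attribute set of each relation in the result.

{A, C, D, E, F, G}; {B, C}

Candidate keys of the original relation: {A, B}, {A, C}, {A, G}.
{A, B, C, D, E, F, G}: {C} determines {B, C} here but is not a superkey — split on C --> B, giving {B, C} and {A, C, D, E, F, G}.
{B, C} has no BCNF violation.
{A, C, D, E, F, G} has no BCNF violation.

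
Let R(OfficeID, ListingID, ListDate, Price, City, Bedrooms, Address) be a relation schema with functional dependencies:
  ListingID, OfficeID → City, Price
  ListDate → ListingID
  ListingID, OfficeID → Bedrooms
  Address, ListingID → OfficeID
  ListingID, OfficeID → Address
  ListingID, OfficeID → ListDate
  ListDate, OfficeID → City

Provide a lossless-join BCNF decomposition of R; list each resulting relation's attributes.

{Address, Bedrooms, City, ListDate, OfficeID, Price}; {ListDate, ListingID}

Candidate keys of the original relation: {Address, ListDate}, {Address, ListingID}, {ListDate, OfficeID}, {ListingID, OfficeID}.
In {Address, Bedrooms, City, ListDate, ListingID, OfficeID, Price}, {ListDate} is not a superkey ({ListDate}⁺ restricted to this set is {ListDate, ListingID}), so split on ListDate → ListingID into {ListDate, ListingID} and {Address, Bedrooms, City, ListDate, OfficeID, Price}.
{ListDate, ListingID}: every determinant is a superkey — BCNF.
{Address, Bedrooms, City, ListDate, OfficeID, Price}: every determinant is a superkey — BCNF.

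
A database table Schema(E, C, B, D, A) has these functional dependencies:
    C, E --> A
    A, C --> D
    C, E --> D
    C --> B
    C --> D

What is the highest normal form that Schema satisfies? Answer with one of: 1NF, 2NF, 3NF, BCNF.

1NF

Candidate key: {C, E}. Prime attributes: {C, E}.
For A, C --> D we have {A, C}⁺ = {A, B, C, D}; {A, C} is not a superkey, so BCNF fails.
Because {D} is non-prime and the left side of A, C --> D is not a superkey, the relation is not in 3NF.
{C} is a proper subset of the key {C, E}, and {C}⁺ contains the non-prime attributes {B, D} — a partial dependency, so 2NF is violated.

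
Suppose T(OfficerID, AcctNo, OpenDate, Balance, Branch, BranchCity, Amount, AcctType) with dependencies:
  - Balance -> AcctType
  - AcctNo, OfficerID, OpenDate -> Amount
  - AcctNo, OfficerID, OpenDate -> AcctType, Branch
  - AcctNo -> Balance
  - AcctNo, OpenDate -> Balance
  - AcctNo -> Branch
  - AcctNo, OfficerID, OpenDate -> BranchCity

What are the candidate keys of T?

{AcctNo, OfficerID, OpenDate}

{AcctNo, OfficerID, OpenDate} never appear on the right of any FD, so every key must include all of them.
{AcctNo, OfficerID, OpenDate}⁺ = {AcctNo, AcctType, Amount, Balance, Branch, BranchCity, OfficerID, OpenDate}, which is every attribute, so {AcctNo, OfficerID, OpenDate} is a candidate key.
Every other attribute set either contains this one or has a smaller closure.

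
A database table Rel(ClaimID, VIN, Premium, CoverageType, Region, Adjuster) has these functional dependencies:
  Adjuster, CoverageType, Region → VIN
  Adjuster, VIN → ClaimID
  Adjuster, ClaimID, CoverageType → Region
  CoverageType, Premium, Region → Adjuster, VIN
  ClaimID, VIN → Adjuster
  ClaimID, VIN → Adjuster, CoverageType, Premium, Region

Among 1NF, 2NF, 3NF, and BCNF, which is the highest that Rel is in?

BCNF

Candidate keys: {Adjuster, ClaimID, CoverageType}, {Adjuster, CoverageType, Region}, {Adjuster, VIN}, {ClaimID, VIN}, {CoverageType, Premium, Region}. Prime attributes: {Adjuster, ClaimID, CoverageType, Premium, Region, VIN}.
The left-hand side of every FD is a superkey, so BCNF is satisfied.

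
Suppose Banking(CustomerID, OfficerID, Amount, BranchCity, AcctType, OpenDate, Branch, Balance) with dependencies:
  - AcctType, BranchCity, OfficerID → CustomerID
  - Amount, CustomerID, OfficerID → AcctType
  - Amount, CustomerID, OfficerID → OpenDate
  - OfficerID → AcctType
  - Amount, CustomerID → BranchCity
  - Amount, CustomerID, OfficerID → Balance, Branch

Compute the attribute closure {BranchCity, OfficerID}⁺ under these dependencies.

Start with {BranchCity, OfficerID}.
OfficerID → AcctType applies; add {AcctType} → now {AcctType, BranchCity, OfficerID}.
AcctType, BranchCity, OfficerID → CustomerID applies; add {CustomerID} → now {AcctType, BranchCity, CustomerID, OfficerID}.
No further FD applies.

{AcctType, BranchCity, CustomerID, OfficerID}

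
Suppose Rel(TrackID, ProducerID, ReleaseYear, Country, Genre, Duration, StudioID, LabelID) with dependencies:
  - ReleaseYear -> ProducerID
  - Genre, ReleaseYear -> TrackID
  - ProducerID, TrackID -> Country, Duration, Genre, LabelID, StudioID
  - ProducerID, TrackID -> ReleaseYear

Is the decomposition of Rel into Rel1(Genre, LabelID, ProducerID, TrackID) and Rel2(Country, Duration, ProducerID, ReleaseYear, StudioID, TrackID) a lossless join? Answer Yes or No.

Yes

Common attributes: {ProducerID, TrackID}; their closure is {Country, Duration, Genre, LabelID, ProducerID, ReleaseYear, StudioID, TrackID}.
This includes all of Rel1, so the common attributes are a superkey of Rel1 — the join is lossless.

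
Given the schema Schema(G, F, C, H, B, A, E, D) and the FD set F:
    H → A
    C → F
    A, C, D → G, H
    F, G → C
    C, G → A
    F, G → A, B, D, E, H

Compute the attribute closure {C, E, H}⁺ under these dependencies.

Start with {C, E, H}.
H → A applies; add {A} → now {A, C, E, H}.
C → F applies; add {F} → now {A, C, E, F, H}.
No further FD applies.

{A, C, E, F, H}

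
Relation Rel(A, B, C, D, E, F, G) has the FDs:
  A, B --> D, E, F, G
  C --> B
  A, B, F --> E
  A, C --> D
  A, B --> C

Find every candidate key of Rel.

No FD produces {A}, so it must be in every candidate key.
Closure of {A, B} is {A, B, C, D, E, F, G}, the whole schema; {A, B} is a candidate key.
Closure of {A, C} is {A, B, C, D, E, F, G}, the whole schema; {A, C} is a candidate key.
Any other superkey properly contains one of these, so there are no further candidate keys.

{A, B}, {A, C}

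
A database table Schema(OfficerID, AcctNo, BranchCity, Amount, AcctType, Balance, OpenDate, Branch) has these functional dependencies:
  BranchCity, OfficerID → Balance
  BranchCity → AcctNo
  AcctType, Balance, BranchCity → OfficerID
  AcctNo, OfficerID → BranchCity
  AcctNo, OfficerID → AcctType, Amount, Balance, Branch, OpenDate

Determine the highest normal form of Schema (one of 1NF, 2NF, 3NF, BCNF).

Candidate keys: {AcctNo, OfficerID}, {AcctType, Balance, BranchCity}, {BranchCity, OfficerID}. Prime attributes: {AcctNo, AcctType, Balance, BranchCity, OfficerID}.
For BranchCity → AcctNo we have {BranchCity}⁺ = {AcctNo, BranchCity}; {BranchCity} is not a superkey, so BCNF fails.
But every attribute on its right side ({AcctNo}) is prime, and the same holds for every other non-superkey FD, so 3NF still holds.

3NF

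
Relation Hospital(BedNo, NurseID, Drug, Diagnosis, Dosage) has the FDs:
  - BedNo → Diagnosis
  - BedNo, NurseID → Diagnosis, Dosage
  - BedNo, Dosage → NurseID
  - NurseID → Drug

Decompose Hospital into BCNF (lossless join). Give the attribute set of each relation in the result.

{BedNo, Diagnosis}; {BedNo, Dosage, NurseID}; {Drug, NurseID}

Candidate keys of the original relation: {BedNo, Dosage}, {BedNo, NurseID}.
{BedNo, Diagnosis, Dosage, Drug, NurseID}: {BedNo} determines {BedNo, Diagnosis} here but is not a superkey — split on BedNo → Diagnosis, giving {BedNo, Diagnosis} and {BedNo, Dosage, Drug, NurseID}.
{BedNo, Diagnosis}: every determinant is a superkey — BCNF.
{BedNo, Dosage, Drug, NurseID}: {NurseID} determines {Drug, NurseID} here but is not a superkey — split on NurseID → Drug, giving {Drug, NurseID} and {BedNo, Dosage, NurseID}.
{Drug, NurseID}: every determinant is a superkey — BCNF.
{BedNo, Dosage, NurseID}: every determinant is a superkey — BCNF.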